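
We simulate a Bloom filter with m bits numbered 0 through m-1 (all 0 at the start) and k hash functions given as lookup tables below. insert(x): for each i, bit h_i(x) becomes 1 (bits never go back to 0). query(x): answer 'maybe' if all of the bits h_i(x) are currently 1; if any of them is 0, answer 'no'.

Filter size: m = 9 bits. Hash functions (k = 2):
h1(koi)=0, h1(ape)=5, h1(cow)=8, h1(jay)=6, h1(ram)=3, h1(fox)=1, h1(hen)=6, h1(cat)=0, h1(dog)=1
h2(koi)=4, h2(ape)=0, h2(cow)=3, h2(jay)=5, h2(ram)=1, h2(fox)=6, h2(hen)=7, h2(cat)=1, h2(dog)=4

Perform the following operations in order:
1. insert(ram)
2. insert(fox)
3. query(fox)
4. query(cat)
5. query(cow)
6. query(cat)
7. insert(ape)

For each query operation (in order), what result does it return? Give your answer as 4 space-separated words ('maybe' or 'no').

Start: bits=000000000
Op 1: insert ram -> sets bits 1 3 -> bits=010100000
Op 2: insert fox -> sets bits 1 6 -> bits=010100100
Op 3: query fox -> checks bit1=1, bit6=1 (all 1) -> maybe
Op 4: query cat -> checks bit0=0, bit1=1 (has a 0) -> no
Op 5: query cow -> checks bit3=1, bit8=0 (has a 0) -> no
Op 6: query cat -> checks bit0=0, bit1=1 (has a 0) -> no
Op 7: insert ape -> sets bits 0 5 -> bits=110101100
Query results in order: maybe no no no

Answer: maybe no no no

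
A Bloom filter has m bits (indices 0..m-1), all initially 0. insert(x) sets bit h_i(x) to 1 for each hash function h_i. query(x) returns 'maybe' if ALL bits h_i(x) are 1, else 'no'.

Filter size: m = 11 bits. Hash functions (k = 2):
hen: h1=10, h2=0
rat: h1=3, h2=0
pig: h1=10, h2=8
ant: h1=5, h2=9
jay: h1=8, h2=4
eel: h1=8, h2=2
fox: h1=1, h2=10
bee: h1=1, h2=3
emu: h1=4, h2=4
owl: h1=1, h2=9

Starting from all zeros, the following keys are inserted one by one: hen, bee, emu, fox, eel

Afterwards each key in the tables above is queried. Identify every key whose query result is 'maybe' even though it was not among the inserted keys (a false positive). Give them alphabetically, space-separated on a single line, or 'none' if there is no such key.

Answer: jay pig rat

Derivation:
Start: bits=00000000000
After insert 'hen': sets bits 0 10 -> bits=10000000001
After insert 'bee': sets bits 1 3 -> bits=11010000001
After insert 'emu': sets bits 4 -> bits=11011000001
After insert 'fox': sets bits 1 10 -> bits=11011000001
After insert 'eel': sets bits 2 8 -> bits=11111000101
Not inserted: ant jay owl pig rat — query each against bits=11111000101:
query ant: checks bit5=0, bit9=0 (has a 0) -> no => not a false positive
query jay: checks bit4=1, bit8=1 (all 1) -> maybe => FALSE POSITIVE
query owl: checks bit1=1, bit9=0 (has a 0) -> no => not a false positive
query pig: checks bit8=1, bit10=1 (all 1) -> maybe => FALSE POSITIVE
query rat: checks bit0=1, bit3=1 (all 1) -> maybe => FALSE POSITIVE
False positives (alphabetical): jay pig rat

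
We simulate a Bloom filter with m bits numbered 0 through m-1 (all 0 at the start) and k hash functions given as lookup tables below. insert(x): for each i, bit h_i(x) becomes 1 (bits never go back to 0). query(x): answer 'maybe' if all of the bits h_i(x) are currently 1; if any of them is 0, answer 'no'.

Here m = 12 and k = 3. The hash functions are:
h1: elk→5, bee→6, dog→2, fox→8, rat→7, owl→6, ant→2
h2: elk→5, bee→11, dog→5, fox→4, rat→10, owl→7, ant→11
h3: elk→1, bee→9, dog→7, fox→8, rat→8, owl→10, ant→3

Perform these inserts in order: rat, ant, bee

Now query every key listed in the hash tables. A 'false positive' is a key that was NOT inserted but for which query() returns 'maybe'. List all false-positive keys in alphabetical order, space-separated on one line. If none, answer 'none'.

Start: bits=000000000000
After insert 'rat': sets bits 7 8 10 -> bits=000000011010
After insert 'ant': sets bits 2 3 11 -> bits=001100011011
After insert 'bee': sets bits 6 9 11 -> bits=001100111111
Not inserted: dog elk fox owl — query each against bits=001100111111:
query dog: checks bit2=1, bit5=0, bit7=1 (has a 0) -> no => not a false positive
query elk: checks bit1=0, bit5=0 (has a 0) -> no => not a false positive
query fox: checks bit4=0, bit8=1 (has a 0) -> no => not a false positive
query owl: checks bit6=1, bit7=1, bit10=1 (all 1) -> maybe => FALSE POSITIVE
False positives (alphabetical): owl

Answer: owl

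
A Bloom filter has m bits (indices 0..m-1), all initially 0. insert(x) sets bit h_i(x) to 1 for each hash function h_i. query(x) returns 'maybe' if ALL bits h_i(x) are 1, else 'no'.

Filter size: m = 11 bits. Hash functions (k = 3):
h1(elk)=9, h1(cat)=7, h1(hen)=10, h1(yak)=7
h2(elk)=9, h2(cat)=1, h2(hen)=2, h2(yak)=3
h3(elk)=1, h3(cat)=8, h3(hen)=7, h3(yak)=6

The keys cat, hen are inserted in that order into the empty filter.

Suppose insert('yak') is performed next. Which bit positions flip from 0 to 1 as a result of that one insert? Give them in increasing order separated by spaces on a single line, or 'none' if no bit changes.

Answer: 3 6

Derivation:
Start: bits=00000000000
After insert 'cat': sets bits 1 7 8 -> bits=01000001100
After insert 'hen': sets bits 2 7 10 -> bits=01100001101
insert 'yak' would touch bits 3 6 7; currently bit3=0, bit6=0, bit7=1
Bits that are 0 among those (would change 0->1): 3 6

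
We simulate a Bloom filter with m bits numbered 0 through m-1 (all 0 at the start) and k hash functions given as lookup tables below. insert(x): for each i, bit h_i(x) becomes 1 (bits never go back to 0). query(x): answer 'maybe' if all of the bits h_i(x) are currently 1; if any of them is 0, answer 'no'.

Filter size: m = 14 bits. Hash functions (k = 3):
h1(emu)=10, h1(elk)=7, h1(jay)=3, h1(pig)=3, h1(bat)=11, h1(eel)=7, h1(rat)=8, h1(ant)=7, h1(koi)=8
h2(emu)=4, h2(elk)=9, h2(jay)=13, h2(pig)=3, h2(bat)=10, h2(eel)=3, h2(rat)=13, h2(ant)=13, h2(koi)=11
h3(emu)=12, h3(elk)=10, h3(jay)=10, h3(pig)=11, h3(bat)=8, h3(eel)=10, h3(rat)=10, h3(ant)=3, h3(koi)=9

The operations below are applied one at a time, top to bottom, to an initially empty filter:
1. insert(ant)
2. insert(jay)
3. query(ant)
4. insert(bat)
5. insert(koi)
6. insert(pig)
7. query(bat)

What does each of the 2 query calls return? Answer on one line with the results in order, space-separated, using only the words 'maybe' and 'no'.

Answer: maybe maybe

Derivation:
Start: bits=00000000000000
Op 1: insert ant -> sets bits 3 7 13 -> bits=00010001000001
Op 2: insert jay -> sets bits 3 10 13 -> bits=00010001001001
Op 3: query ant -> checks bit3=1, bit7=1, bit13=1 (all 1) -> maybe
Op 4: insert bat -> sets bits 8 10 11 -> bits=00010001101101
Op 5: insert koi -> sets bits 8 9 11 -> bits=00010001111101
Op 6: insert pig -> sets bits 3 11 -> bits=00010001111101
Op 7: query bat -> checks bit8=1, bit10=1, bit11=1 (all 1) -> maybe
Query results in order: maybe maybe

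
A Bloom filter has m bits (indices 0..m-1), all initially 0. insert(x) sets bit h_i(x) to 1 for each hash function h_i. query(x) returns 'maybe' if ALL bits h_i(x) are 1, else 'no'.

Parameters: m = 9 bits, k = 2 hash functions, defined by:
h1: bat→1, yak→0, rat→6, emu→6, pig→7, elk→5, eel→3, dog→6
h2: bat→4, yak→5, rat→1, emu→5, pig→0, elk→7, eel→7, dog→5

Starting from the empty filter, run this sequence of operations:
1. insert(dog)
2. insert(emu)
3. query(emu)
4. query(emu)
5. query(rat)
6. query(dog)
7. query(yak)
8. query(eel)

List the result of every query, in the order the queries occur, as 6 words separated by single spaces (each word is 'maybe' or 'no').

Answer: maybe maybe no maybe no no

Derivation:
Start: bits=000000000
Op 1: insert dog -> sets bits 5 6 -> bits=000001100
Op 2: insert emu -> sets bits 5 6 -> bits=000001100
Op 3: query emu -> checks bit5=1, bit6=1 (all 1) -> maybe
Op 4: query emu -> checks bit5=1, bit6=1 (all 1) -> maybe
Op 5: query rat -> checks bit1=0, bit6=1 (has a 0) -> no
Op 6: query dog -> checks bit5=1, bit6=1 (all 1) -> maybe
Op 7: query yak -> checks bit0=0, bit5=1 (has a 0) -> no
Op 8: query eel -> checks bit3=0, bit7=0 (has a 0) -> no
Query results in order: maybe maybe no maybe no no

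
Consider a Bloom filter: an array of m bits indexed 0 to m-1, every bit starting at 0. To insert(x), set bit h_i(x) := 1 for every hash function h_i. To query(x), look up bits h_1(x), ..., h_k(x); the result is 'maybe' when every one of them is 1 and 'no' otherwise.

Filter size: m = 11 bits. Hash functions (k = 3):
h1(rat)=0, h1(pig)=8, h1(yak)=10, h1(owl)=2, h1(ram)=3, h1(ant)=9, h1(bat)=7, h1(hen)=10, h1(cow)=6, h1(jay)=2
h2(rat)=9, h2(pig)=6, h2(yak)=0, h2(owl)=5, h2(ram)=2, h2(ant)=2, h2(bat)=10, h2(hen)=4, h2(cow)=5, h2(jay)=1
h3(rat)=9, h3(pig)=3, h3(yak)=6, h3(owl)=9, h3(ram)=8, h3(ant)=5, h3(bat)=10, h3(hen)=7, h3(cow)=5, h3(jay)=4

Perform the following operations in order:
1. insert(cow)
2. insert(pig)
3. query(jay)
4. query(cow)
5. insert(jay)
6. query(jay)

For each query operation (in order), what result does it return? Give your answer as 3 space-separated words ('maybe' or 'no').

Answer: no maybe maybe

Derivation:
Start: bits=00000000000
Op 1: insert cow -> sets bits 5 6 -> bits=00000110000
Op 2: insert pig -> sets bits 3 6 8 -> bits=00010110100
Op 3: query jay -> checks bit1=0, bit2=0, bit4=0 (has a 0) -> no
Op 4: query cow -> checks bit5=1, bit6=1 (all 1) -> maybe
Op 5: insert jay -> sets bits 1 2 4 -> bits=01111110100
Op 6: query jay -> checks bit1=1, bit2=1, bit4=1 (all 1) -> maybe
Query results in order: no maybe maybe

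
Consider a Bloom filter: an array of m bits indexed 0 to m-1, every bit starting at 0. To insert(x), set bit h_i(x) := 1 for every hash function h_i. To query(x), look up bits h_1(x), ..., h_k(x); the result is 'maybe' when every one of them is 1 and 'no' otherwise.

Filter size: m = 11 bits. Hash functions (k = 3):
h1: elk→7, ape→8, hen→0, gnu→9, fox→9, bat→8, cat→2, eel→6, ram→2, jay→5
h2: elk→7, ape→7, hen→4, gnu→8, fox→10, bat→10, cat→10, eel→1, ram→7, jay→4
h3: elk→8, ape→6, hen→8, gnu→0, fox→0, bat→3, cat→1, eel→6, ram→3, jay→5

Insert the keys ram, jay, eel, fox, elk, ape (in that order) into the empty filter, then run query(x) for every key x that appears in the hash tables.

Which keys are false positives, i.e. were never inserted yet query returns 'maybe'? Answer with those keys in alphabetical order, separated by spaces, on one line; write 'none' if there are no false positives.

Answer: bat cat gnu hen

Derivation:
Start: bits=00000000000
After insert 'ram': sets bits 2 3 7 -> bits=00110001000
After insert 'jay': sets bits 4 5 -> bits=00111101000
After insert 'eel': sets bits 1 6 -> bits=01111111000
After insert 'fox': sets bits 0 9 10 -> bits=11111111011
After insert 'elk': sets bits 7 8 -> bits=11111111111
After insert 'ape': sets bits 6 7 8 -> bits=11111111111
Not inserted: bat cat gnu hen — query each against bits=11111111111:
query bat: checks bit3=1, bit8=1, bit10=1 (all 1) -> maybe => FALSE POSITIVE
query cat: checks bit1=1, bit2=1, bit10=1 (all 1) -> maybe => FALSE POSITIVE
query gnu: checks bit0=1, bit8=1, bit9=1 (all 1) -> maybe => FALSE POSITIVE
query hen: checks bit0=1, bit4=1, bit8=1 (all 1) -> maybe => FALSE POSITIVE
False positives (alphabetical): bat cat gnu hen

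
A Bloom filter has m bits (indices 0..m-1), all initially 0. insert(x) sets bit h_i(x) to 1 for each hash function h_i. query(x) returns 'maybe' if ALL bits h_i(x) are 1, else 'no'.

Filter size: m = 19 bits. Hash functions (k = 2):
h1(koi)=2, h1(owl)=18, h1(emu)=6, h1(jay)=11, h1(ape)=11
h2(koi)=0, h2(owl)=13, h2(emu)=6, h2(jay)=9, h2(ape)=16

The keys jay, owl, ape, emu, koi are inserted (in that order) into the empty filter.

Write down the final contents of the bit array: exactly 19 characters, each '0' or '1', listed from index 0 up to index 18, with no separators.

Answer: 1010001001010100101

Derivation:
Start: bits=0000000000000000000
After insert 'jay': sets bits 9 11 -> bits=0000000001010000000
After insert 'owl': sets bits 13 18 -> bits=0000000001010100001
After insert 'ape': sets bits 11 16 -> bits=0000000001010100101
After insert 'emu': sets bits 6 -> bits=0000001001010100101
After insert 'koi': sets bits 0 2 -> bits=1010001001010100101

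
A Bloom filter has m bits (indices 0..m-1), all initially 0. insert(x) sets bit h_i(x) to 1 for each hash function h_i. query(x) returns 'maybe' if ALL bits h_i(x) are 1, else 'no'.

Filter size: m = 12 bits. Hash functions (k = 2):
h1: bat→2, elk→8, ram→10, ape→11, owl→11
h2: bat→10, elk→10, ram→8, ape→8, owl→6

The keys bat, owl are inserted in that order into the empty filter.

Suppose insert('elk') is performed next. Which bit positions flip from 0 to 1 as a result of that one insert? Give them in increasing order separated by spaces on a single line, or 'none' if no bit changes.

Answer: 8

Derivation:
Start: bits=000000000000
After insert 'bat': sets bits 2 10 -> bits=001000000010
After insert 'owl': sets bits 6 11 -> bits=001000100011
insert 'elk' would touch bits 8 10; currently bit8=0, bit10=1
Bits that are 0 among those (would change 0->1): 8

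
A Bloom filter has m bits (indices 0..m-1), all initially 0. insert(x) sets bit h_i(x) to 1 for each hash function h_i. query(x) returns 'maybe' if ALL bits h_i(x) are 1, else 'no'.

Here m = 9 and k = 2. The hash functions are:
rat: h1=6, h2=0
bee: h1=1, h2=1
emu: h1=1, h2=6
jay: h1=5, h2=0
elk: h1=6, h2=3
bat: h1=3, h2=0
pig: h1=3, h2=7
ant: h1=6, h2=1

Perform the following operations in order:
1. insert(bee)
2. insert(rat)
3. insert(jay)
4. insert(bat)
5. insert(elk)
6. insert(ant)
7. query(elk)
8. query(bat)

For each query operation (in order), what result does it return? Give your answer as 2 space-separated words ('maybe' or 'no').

Start: bits=000000000
Op 1: insert bee -> sets bits 1 -> bits=010000000
Op 2: insert rat -> sets bits 0 6 -> bits=110000100
Op 3: insert jay -> sets bits 0 5 -> bits=110001100
Op 4: insert bat -> sets bits 0 3 -> bits=110101100
Op 5: insert elk -> sets bits 3 6 -> bits=110101100
Op 6: insert ant -> sets bits 1 6 -> bits=110101100
Op 7: query elk -> checks bit3=1, bit6=1 (all 1) -> maybe
Op 8: query bat -> checks bit0=1, bit3=1 (all 1) -> maybe
Query results in order: maybe maybe

Answer: maybe maybe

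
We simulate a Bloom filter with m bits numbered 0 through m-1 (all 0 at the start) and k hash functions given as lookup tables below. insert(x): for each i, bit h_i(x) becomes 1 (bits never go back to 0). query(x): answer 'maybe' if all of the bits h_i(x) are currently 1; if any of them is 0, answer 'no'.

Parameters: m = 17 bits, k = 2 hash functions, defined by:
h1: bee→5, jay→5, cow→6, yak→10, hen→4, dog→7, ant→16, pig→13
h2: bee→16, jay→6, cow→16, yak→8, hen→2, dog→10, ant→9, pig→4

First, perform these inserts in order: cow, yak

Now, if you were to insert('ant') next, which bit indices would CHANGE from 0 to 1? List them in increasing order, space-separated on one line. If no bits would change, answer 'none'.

Answer: 9

Derivation:
Start: bits=00000000000000000
After insert 'cow': sets bits 6 16 -> bits=00000010000000001
After insert 'yak': sets bits 8 10 -> bits=00000010101000001
insert 'ant' would touch bits 9 16; currently bit9=0, bit16=1
Bits that are 0 among those (would change 0->1): 9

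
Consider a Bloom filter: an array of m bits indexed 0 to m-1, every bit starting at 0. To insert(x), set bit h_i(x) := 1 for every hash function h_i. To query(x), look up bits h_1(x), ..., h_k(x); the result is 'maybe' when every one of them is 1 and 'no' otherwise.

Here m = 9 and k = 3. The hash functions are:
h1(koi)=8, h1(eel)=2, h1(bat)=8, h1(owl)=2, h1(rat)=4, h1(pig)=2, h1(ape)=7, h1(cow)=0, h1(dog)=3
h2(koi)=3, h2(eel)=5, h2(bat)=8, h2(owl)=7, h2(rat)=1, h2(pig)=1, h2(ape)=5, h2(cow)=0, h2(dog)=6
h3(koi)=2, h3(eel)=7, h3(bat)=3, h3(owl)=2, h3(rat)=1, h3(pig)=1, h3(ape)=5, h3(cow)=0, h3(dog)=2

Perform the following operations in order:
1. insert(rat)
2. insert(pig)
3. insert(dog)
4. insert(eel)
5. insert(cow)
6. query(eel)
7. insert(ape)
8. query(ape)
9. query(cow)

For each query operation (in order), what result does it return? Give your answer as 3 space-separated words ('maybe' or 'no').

Start: bits=000000000
Op 1: insert rat -> sets bits 1 4 -> bits=010010000
Op 2: insert pig -> sets bits 1 2 -> bits=011010000
Op 3: insert dog -> sets bits 2 3 6 -> bits=011110100
Op 4: insert eel -> sets bits 2 5 7 -> bits=011111110
Op 5: insert cow -> sets bits 0 -> bits=111111110
Op 6: query eel -> checks bit2=1, bit5=1, bit7=1 (all 1) -> maybe
Op 7: insert ape -> sets bits 5 7 -> bits=111111110
Op 8: query ape -> checks bit5=1, bit7=1 (all 1) -> maybe
Op 9: query cow -> checks bit0=1 (all 1) -> maybe
Query results in order: maybe maybe maybe

Answer: maybe maybe maybe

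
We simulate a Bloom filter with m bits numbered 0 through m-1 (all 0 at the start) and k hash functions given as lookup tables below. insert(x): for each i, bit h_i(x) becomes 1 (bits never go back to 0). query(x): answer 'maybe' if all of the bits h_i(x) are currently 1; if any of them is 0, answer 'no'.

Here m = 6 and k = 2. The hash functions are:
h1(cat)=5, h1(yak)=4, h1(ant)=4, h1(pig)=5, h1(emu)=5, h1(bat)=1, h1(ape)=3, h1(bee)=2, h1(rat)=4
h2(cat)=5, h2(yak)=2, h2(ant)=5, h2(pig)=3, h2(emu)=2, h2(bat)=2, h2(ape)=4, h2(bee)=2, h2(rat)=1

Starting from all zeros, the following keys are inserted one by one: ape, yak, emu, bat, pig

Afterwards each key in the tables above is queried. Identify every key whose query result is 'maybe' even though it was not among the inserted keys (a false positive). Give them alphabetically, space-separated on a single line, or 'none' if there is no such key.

Start: bits=000000
After insert 'ape': sets bits 3 4 -> bits=000110
After insert 'yak': sets bits 2 4 -> bits=001110
After insert 'emu': sets bits 2 5 -> bits=001111
After insert 'bat': sets bits 1 2 -> bits=011111
After insert 'pig': sets bits 3 5 -> bits=011111
Not inserted: ant bee cat rat — query each against bits=011111:
query ant: checks bit4=1, bit5=1 (all 1) -> maybe => FALSE POSITIVE
query bee: checks bit2=1 (all 1) -> maybe => FALSE POSITIVE
query cat: checks bit5=1 (all 1) -> maybe => FALSE POSITIVE
query rat: checks bit1=1, bit4=1 (all 1) -> maybe => FALSE POSITIVE
False positives (alphabetical): ant bee cat rat

Answer: ant bee cat rat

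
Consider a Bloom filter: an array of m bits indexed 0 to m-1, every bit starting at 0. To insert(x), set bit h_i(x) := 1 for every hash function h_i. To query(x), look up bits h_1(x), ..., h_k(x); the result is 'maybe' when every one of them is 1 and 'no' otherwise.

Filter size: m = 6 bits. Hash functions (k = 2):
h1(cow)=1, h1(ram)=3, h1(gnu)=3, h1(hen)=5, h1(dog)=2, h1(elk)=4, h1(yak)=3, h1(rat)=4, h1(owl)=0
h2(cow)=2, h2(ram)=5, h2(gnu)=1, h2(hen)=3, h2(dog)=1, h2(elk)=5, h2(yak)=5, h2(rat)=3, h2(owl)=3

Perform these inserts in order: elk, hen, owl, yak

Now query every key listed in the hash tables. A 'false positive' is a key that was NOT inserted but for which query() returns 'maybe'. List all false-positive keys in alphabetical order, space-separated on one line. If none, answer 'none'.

Answer: ram rat

Derivation:
Start: bits=000000
After insert 'elk': sets bits 4 5 -> bits=000011
After insert 'hen': sets bits 3 5 -> bits=000111
After insert 'owl': sets bits 0 3 -> bits=100111
After insert 'yak': sets bits 3 5 -> bits=100111
Not inserted: cow dog gnu ram rat — query each against bits=100111:
query cow: checks bit1=0, bit2=0 (has a 0) -> no => not a false positive
query dog: checks bit1=0, bit2=0 (has a 0) -> no => not a false positive
query gnu: checks bit1=0, bit3=1 (has a 0) -> no => not a false positive
query ram: checks bit3=1, bit5=1 (all 1) -> maybe => FALSE POSITIVE
query rat: checks bit3=1, bit4=1 (all 1) -> maybe => FALSE POSITIVE
False positives (alphabetical): ram rat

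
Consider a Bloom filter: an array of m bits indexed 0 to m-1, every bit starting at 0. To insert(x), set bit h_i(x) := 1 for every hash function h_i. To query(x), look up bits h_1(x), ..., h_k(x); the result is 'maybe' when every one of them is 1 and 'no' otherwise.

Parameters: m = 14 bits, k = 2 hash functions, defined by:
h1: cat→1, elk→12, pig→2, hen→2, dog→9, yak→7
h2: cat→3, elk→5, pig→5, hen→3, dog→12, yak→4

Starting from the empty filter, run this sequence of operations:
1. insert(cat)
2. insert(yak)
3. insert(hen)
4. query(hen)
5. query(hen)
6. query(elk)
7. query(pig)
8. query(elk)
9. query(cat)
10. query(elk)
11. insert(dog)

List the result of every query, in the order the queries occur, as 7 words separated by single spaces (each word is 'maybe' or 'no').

Start: bits=00000000000000
Op 1: insert cat -> sets bits 1 3 -> bits=01010000000000
Op 2: insert yak -> sets bits 4 7 -> bits=01011001000000
Op 3: insert hen -> sets bits 2 3 -> bits=01111001000000
Op 4: query hen -> checks bit2=1, bit3=1 (all 1) -> maybe
Op 5: query hen -> checks bit2=1, bit3=1 (all 1) -> maybe
Op 6: query elk -> checks bit5=0, bit12=0 (has a 0) -> no
Op 7: query pig -> checks bit2=1, bit5=0 (has a 0) -> no
Op 8: query elk -> checks bit5=0, bit12=0 (has a 0) -> no
Op 9: query cat -> checks bit1=1, bit3=1 (all 1) -> maybe
Op 10: query elk -> checks bit5=0, bit12=0 (has a 0) -> no
Op 11: insert dog -> sets bits 9 12 -> bits=01111001010010
Query results in order: maybe maybe no no no maybe no

Answer: maybe maybe no no no maybe no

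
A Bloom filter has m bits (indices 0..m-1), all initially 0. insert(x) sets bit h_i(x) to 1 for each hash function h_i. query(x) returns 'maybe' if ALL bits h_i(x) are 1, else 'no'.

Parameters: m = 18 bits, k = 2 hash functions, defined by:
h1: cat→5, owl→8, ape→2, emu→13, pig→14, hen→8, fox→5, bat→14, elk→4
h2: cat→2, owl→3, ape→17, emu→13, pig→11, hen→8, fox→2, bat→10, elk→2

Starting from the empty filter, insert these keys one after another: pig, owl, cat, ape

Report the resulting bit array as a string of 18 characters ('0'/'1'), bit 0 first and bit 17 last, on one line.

Start: bits=000000000000000000
After insert 'pig': sets bits 11 14 -> bits=000000000001001000
After insert 'owl': sets bits 3 8 -> bits=000100001001001000
After insert 'cat': sets bits 2 5 -> bits=001101001001001000
After insert 'ape': sets bits 2 17 -> bits=001101001001001001

Answer: 001101001001001001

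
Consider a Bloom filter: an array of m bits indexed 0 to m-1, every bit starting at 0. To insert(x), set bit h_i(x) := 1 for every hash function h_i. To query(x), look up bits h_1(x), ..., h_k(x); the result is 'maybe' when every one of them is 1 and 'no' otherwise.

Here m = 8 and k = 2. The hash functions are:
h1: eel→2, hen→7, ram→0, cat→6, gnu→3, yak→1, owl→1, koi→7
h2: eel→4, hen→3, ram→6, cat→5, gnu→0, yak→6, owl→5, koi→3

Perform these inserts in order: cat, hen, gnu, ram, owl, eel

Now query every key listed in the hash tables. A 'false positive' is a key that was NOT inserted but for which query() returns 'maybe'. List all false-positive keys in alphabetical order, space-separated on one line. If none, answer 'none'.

Start: bits=00000000
After insert 'cat': sets bits 5 6 -> bits=00000110
After insert 'hen': sets bits 3 7 -> bits=00010111
After insert 'gnu': sets bits 0 3 -> bits=10010111
After insert 'ram': sets bits 0 6 -> bits=10010111
After insert 'owl': sets bits 1 5 -> bits=11010111
After insert 'eel': sets bits 2 4 -> bits=11111111
Not inserted: koi yak — query each against bits=11111111:
query koi: checks bit3=1, bit7=1 (all 1) -> maybe => FALSE POSITIVE
query yak: checks bit1=1, bit6=1 (all 1) -> maybe => FALSE POSITIVE
False positives (alphabetical): koi yak

Answer: koi yak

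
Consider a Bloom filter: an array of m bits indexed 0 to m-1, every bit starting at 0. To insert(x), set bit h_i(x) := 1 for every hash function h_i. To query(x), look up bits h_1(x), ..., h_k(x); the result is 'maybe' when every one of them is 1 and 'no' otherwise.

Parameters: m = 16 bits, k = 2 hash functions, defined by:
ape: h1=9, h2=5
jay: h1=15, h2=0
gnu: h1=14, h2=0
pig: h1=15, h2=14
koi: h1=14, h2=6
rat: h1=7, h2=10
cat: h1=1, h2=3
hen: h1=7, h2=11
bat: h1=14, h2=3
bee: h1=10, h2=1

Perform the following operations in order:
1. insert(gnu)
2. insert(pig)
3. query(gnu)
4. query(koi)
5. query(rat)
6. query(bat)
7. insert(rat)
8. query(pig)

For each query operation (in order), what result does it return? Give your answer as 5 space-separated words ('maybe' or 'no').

Start: bits=0000000000000000
Op 1: insert gnu -> sets bits 0 14 -> bits=1000000000000010
Op 2: insert pig -> sets bits 14 15 -> bits=1000000000000011
Op 3: query gnu -> checks bit0=1, bit14=1 (all 1) -> maybe
Op 4: query koi -> checks bit6=0, bit14=1 (has a 0) -> no
Op 5: query rat -> checks bit7=0, bit10=0 (has a 0) -> no
Op 6: query bat -> checks bit3=0, bit14=1 (has a 0) -> no
Op 7: insert rat -> sets bits 7 10 -> bits=1000000100100011
Op 8: query pig -> checks bit14=1, bit15=1 (all 1) -> maybe
Query results in order: maybe no no no maybe

Answer: maybe no no no maybe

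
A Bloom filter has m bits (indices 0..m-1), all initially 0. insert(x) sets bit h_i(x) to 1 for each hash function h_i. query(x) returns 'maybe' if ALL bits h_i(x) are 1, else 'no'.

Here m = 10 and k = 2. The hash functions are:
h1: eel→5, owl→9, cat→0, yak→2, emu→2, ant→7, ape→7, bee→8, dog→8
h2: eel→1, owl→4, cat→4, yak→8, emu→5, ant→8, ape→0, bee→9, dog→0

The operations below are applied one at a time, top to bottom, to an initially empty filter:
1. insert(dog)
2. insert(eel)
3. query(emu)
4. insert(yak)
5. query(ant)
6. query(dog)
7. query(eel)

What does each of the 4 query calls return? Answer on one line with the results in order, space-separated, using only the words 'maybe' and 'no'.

Start: bits=0000000000
Op 1: insert dog -> sets bits 0 8 -> bits=1000000010
Op 2: insert eel -> sets bits 1 5 -> bits=1100010010
Op 3: query emu -> checks bit2=0, bit5=1 (has a 0) -> no
Op 4: insert yak -> sets bits 2 8 -> bits=1110010010
Op 5: query ant -> checks bit7=0, bit8=1 (has a 0) -> no
Op 6: query dog -> checks bit0=1, bit8=1 (all 1) -> maybe
Op 7: query eel -> checks bit1=1, bit5=1 (all 1) -> maybe
Query results in order: no no maybe maybe

Answer: no no maybe maybe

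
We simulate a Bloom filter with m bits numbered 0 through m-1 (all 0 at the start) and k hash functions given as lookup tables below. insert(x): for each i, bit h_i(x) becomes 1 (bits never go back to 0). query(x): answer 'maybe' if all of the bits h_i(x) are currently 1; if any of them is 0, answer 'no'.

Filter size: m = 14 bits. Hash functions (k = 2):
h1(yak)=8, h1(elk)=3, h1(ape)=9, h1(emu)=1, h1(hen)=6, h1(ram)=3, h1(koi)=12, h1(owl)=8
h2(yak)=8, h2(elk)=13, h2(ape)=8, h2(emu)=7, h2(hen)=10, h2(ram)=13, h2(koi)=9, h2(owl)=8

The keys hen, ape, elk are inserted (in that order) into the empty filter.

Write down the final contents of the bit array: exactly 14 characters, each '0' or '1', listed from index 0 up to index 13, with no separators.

Start: bits=00000000000000
After insert 'hen': sets bits 6 10 -> bits=00000010001000
After insert 'ape': sets bits 8 9 -> bits=00000010111000
After insert 'elk': sets bits 3 13 -> bits=00010010111001

Answer: 00010010111001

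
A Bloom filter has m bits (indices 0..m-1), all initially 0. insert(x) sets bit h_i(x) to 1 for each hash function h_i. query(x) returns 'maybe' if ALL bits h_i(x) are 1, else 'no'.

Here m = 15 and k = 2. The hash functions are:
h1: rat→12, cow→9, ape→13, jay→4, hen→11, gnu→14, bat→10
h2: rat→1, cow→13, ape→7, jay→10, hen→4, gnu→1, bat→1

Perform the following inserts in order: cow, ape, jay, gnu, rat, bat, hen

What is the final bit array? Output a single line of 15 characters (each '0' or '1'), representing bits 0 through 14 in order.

Start: bits=000000000000000
After insert 'cow': sets bits 9 13 -> bits=000000000100010
After insert 'ape': sets bits 7 13 -> bits=000000010100010
After insert 'jay': sets bits 4 10 -> bits=000010010110010
After insert 'gnu': sets bits 1 14 -> bits=010010010110011
After insert 'rat': sets bits 1 12 -> bits=010010010110111
After insert 'bat': sets bits 1 10 -> bits=010010010110111
After insert 'hen': sets bits 4 11 -> bits=010010010111111

Answer: 010010010111111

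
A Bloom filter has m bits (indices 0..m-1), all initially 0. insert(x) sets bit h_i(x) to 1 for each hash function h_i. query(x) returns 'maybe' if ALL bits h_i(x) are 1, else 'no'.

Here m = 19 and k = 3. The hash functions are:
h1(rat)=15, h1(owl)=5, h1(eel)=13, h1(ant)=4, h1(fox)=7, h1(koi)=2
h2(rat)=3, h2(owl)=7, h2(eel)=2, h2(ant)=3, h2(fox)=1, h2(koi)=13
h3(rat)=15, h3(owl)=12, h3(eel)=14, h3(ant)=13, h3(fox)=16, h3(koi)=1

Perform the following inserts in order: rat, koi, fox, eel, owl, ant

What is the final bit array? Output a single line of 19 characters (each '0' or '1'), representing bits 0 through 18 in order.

Start: bits=0000000000000000000
After insert 'rat': sets bits 3 15 -> bits=0001000000000001000
After insert 'koi': sets bits 1 2 13 -> bits=0111000000000101000
After insert 'fox': sets bits 1 7 16 -> bits=0111000100000101100
After insert 'eel': sets bits 2 13 14 -> bits=0111000100000111100
After insert 'owl': sets bits 5 7 12 -> bits=0111010100001111100
After insert 'ant': sets bits 3 4 13 -> bits=0111110100001111100

Answer: 0111110100001111100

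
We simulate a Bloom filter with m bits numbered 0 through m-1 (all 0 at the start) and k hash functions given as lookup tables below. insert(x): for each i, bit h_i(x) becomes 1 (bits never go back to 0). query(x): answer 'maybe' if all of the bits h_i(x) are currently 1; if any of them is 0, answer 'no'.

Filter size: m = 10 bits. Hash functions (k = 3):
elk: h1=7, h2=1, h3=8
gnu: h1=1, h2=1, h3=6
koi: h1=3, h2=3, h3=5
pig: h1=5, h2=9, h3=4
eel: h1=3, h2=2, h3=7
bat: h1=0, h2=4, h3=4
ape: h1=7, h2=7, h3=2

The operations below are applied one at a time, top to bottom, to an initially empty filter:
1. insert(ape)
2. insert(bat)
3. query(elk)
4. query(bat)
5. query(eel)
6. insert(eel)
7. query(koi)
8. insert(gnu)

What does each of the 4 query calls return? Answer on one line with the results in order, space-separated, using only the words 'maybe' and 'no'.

Answer: no maybe no no

Derivation:
Start: bits=0000000000
Op 1: insert ape -> sets bits 2 7 -> bits=0010000100
Op 2: insert bat -> sets bits 0 4 -> bits=1010100100
Op 3: query elk -> checks bit1=0, bit7=1, bit8=0 (has a 0) -> no
Op 4: query bat -> checks bit0=1, bit4=1 (all 1) -> maybe
Op 5: query eel -> checks bit2=1, bit3=0, bit7=1 (has a 0) -> no
Op 6: insert eel -> sets bits 2 3 7 -> bits=1011100100
Op 7: query koi -> checks bit3=1, bit5=0 (has a 0) -> no
Op 8: insert gnu -> sets bits 1 6 -> bits=1111101100
Query results in order: no maybe no no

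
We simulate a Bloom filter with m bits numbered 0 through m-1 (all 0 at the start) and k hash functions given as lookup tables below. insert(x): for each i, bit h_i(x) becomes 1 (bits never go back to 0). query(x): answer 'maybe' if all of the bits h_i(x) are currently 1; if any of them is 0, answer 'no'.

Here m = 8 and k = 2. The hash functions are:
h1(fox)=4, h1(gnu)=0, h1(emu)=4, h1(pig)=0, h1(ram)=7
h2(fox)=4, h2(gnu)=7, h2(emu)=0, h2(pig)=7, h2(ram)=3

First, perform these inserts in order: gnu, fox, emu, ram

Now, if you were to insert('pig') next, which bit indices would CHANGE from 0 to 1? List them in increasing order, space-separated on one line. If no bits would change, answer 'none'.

Start: bits=00000000
After insert 'gnu': sets bits 0 7 -> bits=10000001
After insert 'fox': sets bits 4 -> bits=10001001
After insert 'emu': sets bits 0 4 -> bits=10001001
After insert 'ram': sets bits 3 7 -> bits=10011001
insert 'pig' would touch bits 0 7; currently bit0=1, bit7=1
Bits that are 0 among those (would change 0->1): none

Answer: none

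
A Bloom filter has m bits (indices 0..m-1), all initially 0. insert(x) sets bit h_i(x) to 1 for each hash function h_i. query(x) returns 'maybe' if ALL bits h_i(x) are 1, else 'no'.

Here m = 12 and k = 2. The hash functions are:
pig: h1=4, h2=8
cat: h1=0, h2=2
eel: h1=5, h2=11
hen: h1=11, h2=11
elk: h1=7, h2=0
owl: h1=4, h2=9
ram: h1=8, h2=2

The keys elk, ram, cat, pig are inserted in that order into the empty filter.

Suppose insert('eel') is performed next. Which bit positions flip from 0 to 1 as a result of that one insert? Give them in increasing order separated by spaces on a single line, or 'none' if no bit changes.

Start: bits=000000000000
After insert 'elk': sets bits 0 7 -> bits=100000010000
After insert 'ram': sets bits 2 8 -> bits=101000011000
After insert 'cat': sets bits 0 2 -> bits=101000011000
After insert 'pig': sets bits 4 8 -> bits=101010011000
insert 'eel' would touch bits 5 11; currently bit5=0, bit11=0
Bits that are 0 among those (would change 0->1): 5 11

Answer: 5 11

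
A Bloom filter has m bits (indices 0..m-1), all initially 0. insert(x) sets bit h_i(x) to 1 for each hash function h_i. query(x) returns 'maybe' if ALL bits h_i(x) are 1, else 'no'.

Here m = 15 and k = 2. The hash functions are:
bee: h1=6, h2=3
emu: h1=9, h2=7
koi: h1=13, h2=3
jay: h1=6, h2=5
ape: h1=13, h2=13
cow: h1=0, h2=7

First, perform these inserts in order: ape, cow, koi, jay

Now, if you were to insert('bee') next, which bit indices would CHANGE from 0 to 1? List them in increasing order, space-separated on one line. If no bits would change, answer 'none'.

Answer: none

Derivation:
Start: bits=000000000000000
After insert 'ape': sets bits 13 -> bits=000000000000010
After insert 'cow': sets bits 0 7 -> bits=100000010000010
After insert 'koi': sets bits 3 13 -> bits=100100010000010
After insert 'jay': sets bits 5 6 -> bits=100101110000010
insert 'bee' would touch bits 3 6; currently bit3=1, bit6=1
Bits that are 0 among those (would change 0->1): none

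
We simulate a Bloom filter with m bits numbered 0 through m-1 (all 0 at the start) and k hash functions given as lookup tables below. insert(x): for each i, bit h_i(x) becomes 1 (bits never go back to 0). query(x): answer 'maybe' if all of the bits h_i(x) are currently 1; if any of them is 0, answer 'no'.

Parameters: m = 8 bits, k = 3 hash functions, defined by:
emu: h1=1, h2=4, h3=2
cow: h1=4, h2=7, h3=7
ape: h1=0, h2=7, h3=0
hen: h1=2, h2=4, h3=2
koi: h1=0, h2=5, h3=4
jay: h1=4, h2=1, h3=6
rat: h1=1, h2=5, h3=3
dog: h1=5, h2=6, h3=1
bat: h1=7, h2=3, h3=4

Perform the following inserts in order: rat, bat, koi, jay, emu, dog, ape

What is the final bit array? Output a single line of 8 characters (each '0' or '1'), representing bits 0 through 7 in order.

Answer: 11111111

Derivation:
Start: bits=00000000
After insert 'rat': sets bits 1 3 5 -> bits=01010100
After insert 'bat': sets bits 3 4 7 -> bits=01011101
After insert 'koi': sets bits 0 4 5 -> bits=11011101
After insert 'jay': sets bits 1 4 6 -> bits=11011111
After insert 'emu': sets bits 1 2 4 -> bits=11111111
After insert 'dog': sets bits 1 5 6 -> bits=11111111
After insert 'ape': sets bits 0 7 -> bits=11111111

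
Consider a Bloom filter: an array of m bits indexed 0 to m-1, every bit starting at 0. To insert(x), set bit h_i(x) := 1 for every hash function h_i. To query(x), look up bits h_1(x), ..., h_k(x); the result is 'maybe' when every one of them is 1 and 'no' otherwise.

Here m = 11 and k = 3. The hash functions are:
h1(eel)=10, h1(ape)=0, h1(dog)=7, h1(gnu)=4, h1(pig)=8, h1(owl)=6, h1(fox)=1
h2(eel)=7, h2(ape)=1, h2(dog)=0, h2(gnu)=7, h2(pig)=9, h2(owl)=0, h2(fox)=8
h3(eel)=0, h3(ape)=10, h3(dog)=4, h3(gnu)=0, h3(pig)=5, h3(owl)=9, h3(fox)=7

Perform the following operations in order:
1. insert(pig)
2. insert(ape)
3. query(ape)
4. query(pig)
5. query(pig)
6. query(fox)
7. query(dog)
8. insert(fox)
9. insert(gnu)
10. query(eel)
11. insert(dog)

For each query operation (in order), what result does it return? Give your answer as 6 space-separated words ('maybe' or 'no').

Start: bits=00000000000
Op 1: insert pig -> sets bits 5 8 9 -> bits=00000100110
Op 2: insert ape -> sets bits 0 1 10 -> bits=11000100111
Op 3: query ape -> checks bit0=1, bit1=1, bit10=1 (all 1) -> maybe
Op 4: query pig -> checks bit5=1, bit8=1, bit9=1 (all 1) -> maybe
Op 5: query pig -> checks bit5=1, bit8=1, bit9=1 (all 1) -> maybe
Op 6: query fox -> checks bit1=1, bit7=0, bit8=1 (has a 0) -> no
Op 7: query dog -> checks bit0=1, bit4=0, bit7=0 (has a 0) -> no
Op 8: insert fox -> sets bits 1 7 8 -> bits=11000101111
Op 9: insert gnu -> sets bits 0 4 7 -> bits=11001101111
Op 10: query eel -> checks bit0=1, bit7=1, bit10=1 (all 1) -> maybe
Op 11: insert dog -> sets bits 0 4 7 -> bits=11001101111
Query results in order: maybe maybe maybe no no maybe

Answer: maybe maybe maybe no no maybe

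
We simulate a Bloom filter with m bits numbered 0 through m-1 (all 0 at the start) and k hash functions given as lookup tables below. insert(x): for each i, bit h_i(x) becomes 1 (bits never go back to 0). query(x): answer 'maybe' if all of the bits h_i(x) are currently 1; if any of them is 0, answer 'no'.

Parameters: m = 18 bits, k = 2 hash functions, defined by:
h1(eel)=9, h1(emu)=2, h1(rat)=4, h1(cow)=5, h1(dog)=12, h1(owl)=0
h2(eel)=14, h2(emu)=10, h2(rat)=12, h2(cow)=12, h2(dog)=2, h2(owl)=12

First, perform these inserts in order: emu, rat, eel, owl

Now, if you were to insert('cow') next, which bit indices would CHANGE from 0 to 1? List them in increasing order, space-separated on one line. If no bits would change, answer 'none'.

Answer: 5

Derivation:
Start: bits=000000000000000000
After insert 'emu': sets bits 2 10 -> bits=001000000010000000
After insert 'rat': sets bits 4 12 -> bits=001010000010100000
After insert 'eel': sets bits 9 14 -> bits=001010000110101000
After insert 'owl': sets bits 0 12 -> bits=101010000110101000
insert 'cow' would touch bits 5 12; currently bit5=0, bit12=1
Bits that are 0 among those (would change 0->1): 5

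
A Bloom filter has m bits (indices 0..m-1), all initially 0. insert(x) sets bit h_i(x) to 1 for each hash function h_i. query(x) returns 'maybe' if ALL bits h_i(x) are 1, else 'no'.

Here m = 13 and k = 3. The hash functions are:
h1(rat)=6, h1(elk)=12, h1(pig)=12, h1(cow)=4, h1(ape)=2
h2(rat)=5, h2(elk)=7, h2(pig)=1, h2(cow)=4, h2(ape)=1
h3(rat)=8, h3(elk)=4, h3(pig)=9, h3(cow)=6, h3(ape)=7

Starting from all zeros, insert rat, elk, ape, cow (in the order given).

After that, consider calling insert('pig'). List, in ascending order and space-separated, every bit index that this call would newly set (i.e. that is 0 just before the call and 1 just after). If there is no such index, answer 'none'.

Answer: 9

Derivation:
Start: bits=0000000000000
After insert 'rat': sets bits 5 6 8 -> bits=0000011010000
After insert 'elk': sets bits 4 7 12 -> bits=0000111110001
After insert 'ape': sets bits 1 2 7 -> bits=0110111110001
After insert 'cow': sets bits 4 6 -> bits=0110111110001
insert 'pig' would touch bits 1 9 12; currently bit1=1, bit9=0, bit12=1
Bits that are 0 among those (would change 0->1): 9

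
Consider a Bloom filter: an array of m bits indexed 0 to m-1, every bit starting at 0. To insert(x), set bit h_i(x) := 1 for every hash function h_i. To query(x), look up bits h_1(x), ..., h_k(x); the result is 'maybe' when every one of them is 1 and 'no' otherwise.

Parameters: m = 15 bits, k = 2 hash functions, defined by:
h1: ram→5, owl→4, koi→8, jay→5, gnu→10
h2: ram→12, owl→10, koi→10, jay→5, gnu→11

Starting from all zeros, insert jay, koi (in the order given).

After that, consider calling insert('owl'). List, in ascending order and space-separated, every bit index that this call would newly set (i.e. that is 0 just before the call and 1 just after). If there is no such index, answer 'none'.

Answer: 4

Derivation:
Start: bits=000000000000000
After insert 'jay': sets bits 5 -> bits=000001000000000
After insert 'koi': sets bits 8 10 -> bits=000001001010000
insert 'owl' would touch bits 4 10; currently bit4=0, bit10=1
Bits that are 0 among those (would change 0->1): 4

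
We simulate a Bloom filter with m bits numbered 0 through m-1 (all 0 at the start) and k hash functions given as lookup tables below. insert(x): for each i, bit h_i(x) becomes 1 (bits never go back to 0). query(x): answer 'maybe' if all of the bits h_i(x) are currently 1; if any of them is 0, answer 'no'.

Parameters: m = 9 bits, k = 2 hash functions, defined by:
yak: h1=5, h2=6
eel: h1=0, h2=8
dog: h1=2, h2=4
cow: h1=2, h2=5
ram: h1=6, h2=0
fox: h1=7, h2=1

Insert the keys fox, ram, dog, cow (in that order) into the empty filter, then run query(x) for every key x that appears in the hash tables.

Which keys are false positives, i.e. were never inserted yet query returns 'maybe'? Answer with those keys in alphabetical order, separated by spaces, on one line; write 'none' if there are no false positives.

Answer: yak

Derivation:
Start: bits=000000000
After insert 'fox': sets bits 1 7 -> bits=010000010
After insert 'ram': sets bits 0 6 -> bits=110000110
After insert 'dog': sets bits 2 4 -> bits=111010110
After insert 'cow': sets bits 2 5 -> bits=111011110
Not inserted: eel yak — query each against bits=111011110:
query eel: checks bit0=1, bit8=0 (has a 0) -> no => not a false positive
query yak: checks bit5=1, bit6=1 (all 1) -> maybe => FALSE POSITIVE
False positives (alphabetical): yak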